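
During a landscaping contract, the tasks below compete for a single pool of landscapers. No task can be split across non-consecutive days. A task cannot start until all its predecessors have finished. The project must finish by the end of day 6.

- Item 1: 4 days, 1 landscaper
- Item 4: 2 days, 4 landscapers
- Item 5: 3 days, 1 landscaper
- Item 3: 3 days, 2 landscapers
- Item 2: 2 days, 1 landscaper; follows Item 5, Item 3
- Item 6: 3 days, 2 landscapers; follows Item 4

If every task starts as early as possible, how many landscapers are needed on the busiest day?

8

Early-start schedule: Item 1@1, Item 4@1, Item 5@1, Item 3@1, Item 2@4, Item 6@3.
Load per day: day 1: 8, day 2: 8, day 3: 6, day 4: 4, day 5: 3, day 6: 0.
Peak is 8.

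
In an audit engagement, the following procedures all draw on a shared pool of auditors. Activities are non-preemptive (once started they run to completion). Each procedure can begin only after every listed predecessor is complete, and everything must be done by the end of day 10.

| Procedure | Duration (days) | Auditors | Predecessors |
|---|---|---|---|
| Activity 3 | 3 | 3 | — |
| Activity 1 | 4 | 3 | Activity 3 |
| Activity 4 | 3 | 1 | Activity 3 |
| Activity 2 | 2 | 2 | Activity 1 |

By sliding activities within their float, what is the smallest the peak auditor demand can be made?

3

Early-start (Activity 3@1, Activity 1@4, Activity 4@4, Activity 2@8) gives peak 4: d1:3  d2:3  d3:3  d4:4  d5:4  d6:4  d7:3  d8:2  d9:2  d10:0.
Shift Activity 4→8.
Schedule Activity 3@1, Activity 1@4, Activity 4@8, Activity 2@8: d1:3  d2:3  d3:3  d4:3  d5:3  d6:3  d7:3  d8:3  d9:3  d10:1 — peak 3.
Total auditor-days = 28 over 10 days ⇒ peak ≥ ⌈28/10⌉ = 3, so 3 is optimal.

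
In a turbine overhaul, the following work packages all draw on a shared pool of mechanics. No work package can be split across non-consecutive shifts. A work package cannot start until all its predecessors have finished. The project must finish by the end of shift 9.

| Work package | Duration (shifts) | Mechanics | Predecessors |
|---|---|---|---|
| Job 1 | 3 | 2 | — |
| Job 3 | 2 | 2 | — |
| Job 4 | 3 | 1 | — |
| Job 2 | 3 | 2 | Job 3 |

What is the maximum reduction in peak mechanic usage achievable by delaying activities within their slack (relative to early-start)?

Early-start peak: s1:5  s2:5  s3:5  s4:2  s5:2  s6:0  s7:0  s8:0  s9:0 ⇒ 5.
Leveled (Job 1@1, Job 3@4, Job 4@1, Job 2@6): s1:3  s2:3  s3:3  s4:2  s5:2  s6:2  s7:2  s8:2  s9:0 ⇒ 3.
Reduction 5 − 3 = 2.

2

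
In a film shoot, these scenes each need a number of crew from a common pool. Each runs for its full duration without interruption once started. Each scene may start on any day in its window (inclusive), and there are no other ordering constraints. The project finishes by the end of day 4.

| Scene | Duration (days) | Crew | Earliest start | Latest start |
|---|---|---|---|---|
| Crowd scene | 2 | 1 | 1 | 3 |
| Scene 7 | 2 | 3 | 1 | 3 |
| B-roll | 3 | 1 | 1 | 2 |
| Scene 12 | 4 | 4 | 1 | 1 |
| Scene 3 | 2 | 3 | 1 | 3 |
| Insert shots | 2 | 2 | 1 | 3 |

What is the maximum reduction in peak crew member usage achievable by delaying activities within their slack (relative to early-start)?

4

Early-start peak: d1:14  d2:14  d3:5  d4:4 ⇒ 14.
Leveled (Crowd scene@1, Scene 7@1, B-roll@1, Scene 12@1, Scene 3@3, Insert shots@3): d1:9  d2:9  d3:10  d4:9 ⇒ 10.
Reduction 14 − 10 = 4.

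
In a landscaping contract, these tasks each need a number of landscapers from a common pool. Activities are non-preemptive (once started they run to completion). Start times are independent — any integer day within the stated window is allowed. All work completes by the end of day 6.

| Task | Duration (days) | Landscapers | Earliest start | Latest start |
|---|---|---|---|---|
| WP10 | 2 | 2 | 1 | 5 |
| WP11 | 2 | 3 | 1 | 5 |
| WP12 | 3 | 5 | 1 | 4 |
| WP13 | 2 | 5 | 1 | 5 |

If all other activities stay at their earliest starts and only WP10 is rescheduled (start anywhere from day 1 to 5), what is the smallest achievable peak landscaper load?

WP10@1: d1:15  d2:15  d3:5  d4:0  d5:0  d6:0 → peak 15
WP10@2: d1:13  d2:15  d3:7  d4:0  d5:0  d6:0 → peak 15
WP10@3: d1:13  d2:13  d3:7  d4:2  d5:0  d6:0 → peak 13
WP10@4: d1:13  d2:13  d3:5  d4:2  d5:2  d6:0 → peak 13
WP10@5: d1:13  d2:13  d3:5  d4:0  d5:2  d6:2 → peak 13
Best is WP10@3, peak 13.

13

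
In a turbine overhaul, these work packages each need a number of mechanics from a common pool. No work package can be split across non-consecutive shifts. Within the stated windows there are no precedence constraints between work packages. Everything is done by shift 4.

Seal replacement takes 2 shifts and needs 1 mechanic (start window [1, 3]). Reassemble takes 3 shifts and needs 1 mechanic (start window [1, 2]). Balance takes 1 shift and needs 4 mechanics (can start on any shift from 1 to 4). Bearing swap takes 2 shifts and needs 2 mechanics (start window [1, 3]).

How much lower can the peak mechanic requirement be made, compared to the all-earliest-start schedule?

4

Early-start peak: s1:8  s2:4  s3:1  s4:0 ⇒ 8.
Leveled (Seal replacement@1, Reassemble@1, Balance@4, Bearing swap@1): s1:4  s2:4  s3:1  s4:4 ⇒ 4.
Reduction 8 − 4 = 4.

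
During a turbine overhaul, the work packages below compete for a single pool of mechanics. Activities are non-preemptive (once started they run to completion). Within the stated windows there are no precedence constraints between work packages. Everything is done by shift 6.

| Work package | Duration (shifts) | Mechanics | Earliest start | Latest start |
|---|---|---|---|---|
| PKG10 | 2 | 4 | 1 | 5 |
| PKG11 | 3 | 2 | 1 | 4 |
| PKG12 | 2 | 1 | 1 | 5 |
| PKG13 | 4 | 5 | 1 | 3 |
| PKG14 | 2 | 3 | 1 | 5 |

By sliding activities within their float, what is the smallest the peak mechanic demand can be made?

8

Early-start (PKG10@1, PKG11@1, PKG12@1, PKG13@1, PKG14@1) gives peak 15: s1:15  s2:15  s3:7  s4:5  s5:0  s6:0.
Shift PKG13→3, PKG14→4.
Schedule PKG10@1, PKG11@1, PKG12@1, PKG13@3, PKG14@4: s1:7  s2:7  s3:7  s4:8  s5:8  s6:5 — peak 8.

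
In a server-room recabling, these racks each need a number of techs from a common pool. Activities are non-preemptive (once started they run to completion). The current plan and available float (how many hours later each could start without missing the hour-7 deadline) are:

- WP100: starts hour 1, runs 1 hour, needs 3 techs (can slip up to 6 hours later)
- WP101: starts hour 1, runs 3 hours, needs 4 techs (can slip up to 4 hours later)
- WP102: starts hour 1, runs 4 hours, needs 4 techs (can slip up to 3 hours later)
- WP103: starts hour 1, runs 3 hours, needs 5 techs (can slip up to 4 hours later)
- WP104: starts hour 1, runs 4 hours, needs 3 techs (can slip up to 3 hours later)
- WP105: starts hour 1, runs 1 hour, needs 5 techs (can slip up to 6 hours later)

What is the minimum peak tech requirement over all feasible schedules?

11

Early-start (WP100@1, WP101@1, WP102@1, WP103@1, WP104@1, WP105@1) gives peak 24: h1:24  h2:16  h3:16  h4:7  h5:0  h6:0  h7:0.
Shift WP103→5, WP104→2, WP105→6.
Schedule WP100@1, WP101@1, WP102@1, WP103@5, WP104@2, WP105@6: h1:11  h2:11  h3:11  h4:7  h5:8  h6:10  h7:5 — peak 11.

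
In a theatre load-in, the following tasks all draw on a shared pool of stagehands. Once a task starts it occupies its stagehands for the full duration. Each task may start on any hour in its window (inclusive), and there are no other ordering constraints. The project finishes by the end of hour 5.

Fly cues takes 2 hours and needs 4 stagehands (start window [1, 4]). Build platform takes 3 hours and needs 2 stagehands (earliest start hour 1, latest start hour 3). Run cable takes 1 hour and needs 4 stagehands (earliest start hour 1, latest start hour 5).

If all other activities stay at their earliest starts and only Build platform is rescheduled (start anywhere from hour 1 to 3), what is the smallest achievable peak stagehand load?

Build platform@1: h1:10  h2:6  h3:2  h4:0  h5:0 → peak 10
Build platform@2: h1:8  h2:6  h3:2  h4:2  h5:0 → peak 8
Build platform@3: h1:8  h2:4  h3:2  h4:2  h5:2 → peak 8
Best is Build platform@2, peak 8.

8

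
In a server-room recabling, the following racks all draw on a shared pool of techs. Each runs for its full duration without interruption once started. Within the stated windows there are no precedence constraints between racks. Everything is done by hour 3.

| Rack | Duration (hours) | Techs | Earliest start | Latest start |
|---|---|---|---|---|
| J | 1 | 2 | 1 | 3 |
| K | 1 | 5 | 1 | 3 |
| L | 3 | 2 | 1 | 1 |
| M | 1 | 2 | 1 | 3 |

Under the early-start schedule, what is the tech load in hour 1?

11

At early start, hour 1 has: J, K, L, M.
Demand: 2 + 5 + 2 + 2 = 11.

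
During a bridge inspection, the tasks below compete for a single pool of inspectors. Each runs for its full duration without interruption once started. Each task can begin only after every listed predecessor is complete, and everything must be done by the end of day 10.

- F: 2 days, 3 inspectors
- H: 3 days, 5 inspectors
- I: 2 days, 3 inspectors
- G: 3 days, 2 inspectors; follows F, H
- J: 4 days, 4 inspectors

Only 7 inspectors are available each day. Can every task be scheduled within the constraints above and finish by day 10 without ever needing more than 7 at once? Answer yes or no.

yes

Schedule F@1, H@3, I@1, G@6, J@6: d1:6  d2:6  d3:5  d4:5  d5:5  d6:6  d7:6  d8:6  d9:4  d10:0 — peak 6 ≤ 7.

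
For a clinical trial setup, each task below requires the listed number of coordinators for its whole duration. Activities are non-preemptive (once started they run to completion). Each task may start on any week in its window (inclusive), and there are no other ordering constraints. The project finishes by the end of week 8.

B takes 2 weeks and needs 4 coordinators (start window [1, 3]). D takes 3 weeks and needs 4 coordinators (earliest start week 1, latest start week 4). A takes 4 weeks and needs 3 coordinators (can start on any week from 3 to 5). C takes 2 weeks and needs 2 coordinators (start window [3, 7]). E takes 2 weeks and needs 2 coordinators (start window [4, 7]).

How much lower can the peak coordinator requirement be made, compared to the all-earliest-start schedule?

Early-start peak: w1:8  w2:8  w3:9  w4:7  w5:5  w6:3  w7:0  w8:0 ⇒ 9.
Leveled (B@1, D@3, A@3, C@6, E@6): w1:4  w2:4  w3:7  w4:7  w5:7  w6:7  w7:4  w8:0 ⇒ 7.
Reduction 9 − 7 = 2.

2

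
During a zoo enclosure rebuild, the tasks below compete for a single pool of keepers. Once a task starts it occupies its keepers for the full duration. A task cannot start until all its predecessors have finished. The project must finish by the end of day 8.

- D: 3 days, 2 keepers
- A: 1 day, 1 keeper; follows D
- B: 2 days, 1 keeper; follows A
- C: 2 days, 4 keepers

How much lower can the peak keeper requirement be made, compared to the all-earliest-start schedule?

2

Early-start peak: d1:6  d2:6  d3:2  d4:1  d5:1  d6:1  d7:0  d8:0 ⇒ 6.
Leveled (D@1, A@4, B@5, C@7): d1:2  d2:2  d3:2  d4:1  d5:1  d6:1  d7:4  d8:4 ⇒ 4.
Reduction 6 − 4 = 2.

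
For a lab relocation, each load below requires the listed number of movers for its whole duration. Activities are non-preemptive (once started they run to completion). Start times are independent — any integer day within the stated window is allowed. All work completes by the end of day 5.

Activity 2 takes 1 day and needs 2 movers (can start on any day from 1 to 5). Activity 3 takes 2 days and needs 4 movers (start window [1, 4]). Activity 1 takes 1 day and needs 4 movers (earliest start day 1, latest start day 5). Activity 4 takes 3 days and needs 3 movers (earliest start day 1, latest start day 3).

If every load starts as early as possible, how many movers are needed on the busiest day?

Early-start schedule: Activity 2@1, Activity 3@1, Activity 1@1, Activity 4@1.
Load per day: day 1: 13, day 2: 7, day 3: 3, day 4: 0, day 5: 0.
Peak is 13.

13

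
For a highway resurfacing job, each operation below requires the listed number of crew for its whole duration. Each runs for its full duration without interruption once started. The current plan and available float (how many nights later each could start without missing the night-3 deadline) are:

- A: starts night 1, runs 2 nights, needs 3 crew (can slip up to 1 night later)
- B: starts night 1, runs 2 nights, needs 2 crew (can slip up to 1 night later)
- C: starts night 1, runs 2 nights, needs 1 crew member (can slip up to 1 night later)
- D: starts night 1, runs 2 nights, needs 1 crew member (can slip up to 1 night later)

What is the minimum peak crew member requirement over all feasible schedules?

Schedule A@1, B@1, C@1, D@1: n1:7  n2:7  n3:0 — peak 7.
No arrangement of the 16 feasible schedules does better.

7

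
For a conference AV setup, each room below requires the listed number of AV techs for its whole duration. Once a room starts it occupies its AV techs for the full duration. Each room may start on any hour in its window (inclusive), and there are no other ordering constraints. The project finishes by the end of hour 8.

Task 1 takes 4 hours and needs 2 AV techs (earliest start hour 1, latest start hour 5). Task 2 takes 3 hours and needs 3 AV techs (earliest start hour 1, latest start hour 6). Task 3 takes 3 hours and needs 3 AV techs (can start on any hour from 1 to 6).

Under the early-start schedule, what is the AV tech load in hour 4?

2

At early start, hour 4 has: Task 1.
Demand: 2 = 2.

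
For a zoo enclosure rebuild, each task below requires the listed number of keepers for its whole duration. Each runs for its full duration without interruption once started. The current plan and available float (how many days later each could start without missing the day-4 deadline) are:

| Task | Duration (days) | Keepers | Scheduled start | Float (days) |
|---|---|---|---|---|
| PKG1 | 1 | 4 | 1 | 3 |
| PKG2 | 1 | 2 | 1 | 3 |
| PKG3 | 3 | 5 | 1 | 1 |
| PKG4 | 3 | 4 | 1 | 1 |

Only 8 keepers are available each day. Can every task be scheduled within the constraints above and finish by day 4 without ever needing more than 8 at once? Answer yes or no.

no

Total keeper-days = 33; over 4 days the average is 33/4 > 8, so some day must exceed 8.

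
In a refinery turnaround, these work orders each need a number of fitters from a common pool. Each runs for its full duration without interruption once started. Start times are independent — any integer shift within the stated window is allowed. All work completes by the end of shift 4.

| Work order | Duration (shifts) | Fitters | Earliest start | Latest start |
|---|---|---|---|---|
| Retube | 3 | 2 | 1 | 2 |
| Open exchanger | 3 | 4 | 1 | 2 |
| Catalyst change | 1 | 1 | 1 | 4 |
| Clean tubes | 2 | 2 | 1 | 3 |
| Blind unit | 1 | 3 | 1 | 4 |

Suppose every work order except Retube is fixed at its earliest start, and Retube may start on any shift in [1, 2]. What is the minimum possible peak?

10

Retube@1: s1:12  s2:8  s3:6  s4:0 → peak 12
Retube@2: s1:10  s2:8  s3:6  s4:2 → peak 10
Best is Retube@2, peak 10.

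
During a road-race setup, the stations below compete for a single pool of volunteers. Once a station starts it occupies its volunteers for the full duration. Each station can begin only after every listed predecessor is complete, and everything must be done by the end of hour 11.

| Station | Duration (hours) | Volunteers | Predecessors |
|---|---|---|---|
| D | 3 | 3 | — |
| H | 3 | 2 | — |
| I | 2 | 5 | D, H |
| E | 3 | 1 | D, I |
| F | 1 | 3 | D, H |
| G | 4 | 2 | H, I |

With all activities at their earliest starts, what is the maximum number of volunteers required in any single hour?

8

Early-start schedule: D@1, H@1, I@4, E@6, F@4, G@6.
Load per hour: hour 1: 5, hour 2: 5, hour 3: 5, hour 4: 8, hour 5: 5, hour 6: 3, hour 7: 3, hour 8: 3, hour 9: 2, hour 10: 0, hour 11: 0.
Peak is 8.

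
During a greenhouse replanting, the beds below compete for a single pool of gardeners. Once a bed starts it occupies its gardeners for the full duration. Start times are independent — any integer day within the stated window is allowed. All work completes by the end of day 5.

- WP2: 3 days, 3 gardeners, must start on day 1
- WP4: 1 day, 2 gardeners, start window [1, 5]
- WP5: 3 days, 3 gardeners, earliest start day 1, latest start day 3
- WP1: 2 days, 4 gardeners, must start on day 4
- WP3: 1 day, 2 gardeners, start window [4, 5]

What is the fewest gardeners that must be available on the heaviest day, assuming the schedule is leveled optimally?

6

Early-start (WP2@1, WP4@1, WP5@1, WP1@4, WP3@4) gives peak 8: d1:8  d2:6  d3:6  d4:6  d5:4.
Shift WP4→4, WP3→5.
Schedule WP2@1, WP4@4, WP5@1, WP1@4, WP3@5: d1:6  d2:6  d3:6  d4:6  d5:6 — peak 6.
Total gardener-days = 30 over 5 days ⇒ peak ≥ ⌈30/5⌉ = 6, so 6 is optimal.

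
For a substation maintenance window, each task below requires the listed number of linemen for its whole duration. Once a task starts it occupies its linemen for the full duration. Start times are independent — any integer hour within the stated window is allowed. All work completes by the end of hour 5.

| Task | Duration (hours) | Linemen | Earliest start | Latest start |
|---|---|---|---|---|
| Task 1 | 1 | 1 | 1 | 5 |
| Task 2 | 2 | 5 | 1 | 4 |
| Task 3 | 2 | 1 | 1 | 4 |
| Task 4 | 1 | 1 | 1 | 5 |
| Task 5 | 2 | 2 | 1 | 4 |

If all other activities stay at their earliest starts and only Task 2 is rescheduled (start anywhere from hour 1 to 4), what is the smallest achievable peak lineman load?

5

Task 2@1: h1:10  h2:8  h3:0  h4:0  h5:0 → peak 10
Task 2@2: h1:5  h2:8  h3:5  h4:0  h5:0 → peak 8
Task 2@3: h1:5  h2:3  h3:5  h4:5  h5:0 → peak 5
Task 2@4: h1:5  h2:3  h3:0  h4:5  h5:5 → peak 5
Best is Task 2@3, peak 5.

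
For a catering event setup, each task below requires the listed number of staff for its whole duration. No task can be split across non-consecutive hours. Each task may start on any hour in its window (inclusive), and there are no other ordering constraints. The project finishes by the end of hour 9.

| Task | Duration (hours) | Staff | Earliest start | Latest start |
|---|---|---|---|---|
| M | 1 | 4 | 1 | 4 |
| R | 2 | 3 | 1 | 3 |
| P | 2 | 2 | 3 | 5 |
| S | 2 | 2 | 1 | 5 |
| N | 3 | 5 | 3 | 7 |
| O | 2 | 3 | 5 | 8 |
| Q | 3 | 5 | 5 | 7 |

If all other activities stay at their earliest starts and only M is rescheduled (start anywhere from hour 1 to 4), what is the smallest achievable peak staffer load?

13

M@1: h1:9  h2:5  h3:7  h4:7  h5:13  h6:8  h7:5  h8:0  h9:0 → peak 13
M@2: h1:5  h2:9  h3:7  h4:7  h5:13  h6:8  h7:5  h8:0  h9:0 → peak 13
M@3: h1:5  h2:5  h3:11  h4:7  h5:13  h6:8  h7:5  h8:0  h9:0 → peak 13
M@4: h1:5  h2:5  h3:7  h4:11  h5:13  h6:8  h7:5  h8:0  h9:0 → peak 13
Best is M@1, peak 13.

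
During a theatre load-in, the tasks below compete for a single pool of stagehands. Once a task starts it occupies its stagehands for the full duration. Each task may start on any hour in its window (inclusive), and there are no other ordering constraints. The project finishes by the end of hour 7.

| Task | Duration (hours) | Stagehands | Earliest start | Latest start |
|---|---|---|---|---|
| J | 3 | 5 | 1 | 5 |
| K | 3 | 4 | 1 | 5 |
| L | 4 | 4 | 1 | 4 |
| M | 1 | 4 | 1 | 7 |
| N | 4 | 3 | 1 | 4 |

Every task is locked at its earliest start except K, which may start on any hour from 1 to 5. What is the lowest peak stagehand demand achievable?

16

K@1: h1:20  h2:16  h3:16  h4:7  h5:0  h6:0  h7:0 → peak 20
K@2: h1:16  h2:16  h3:16  h4:11  h5:0  h6:0  h7:0 → peak 16
K@3: h1:16  h2:12  h3:16  h4:11  h5:4  h6:0  h7:0 → peak 16
K@4: h1:16  h2:12  h3:12  h4:11  h5:4  h6:4  h7:0 → peak 16
K@5: h1:16  h2:12  h3:12  h4:7  h5:4  h6:4  h7:4 → peak 16
Best is K@2, peak 16.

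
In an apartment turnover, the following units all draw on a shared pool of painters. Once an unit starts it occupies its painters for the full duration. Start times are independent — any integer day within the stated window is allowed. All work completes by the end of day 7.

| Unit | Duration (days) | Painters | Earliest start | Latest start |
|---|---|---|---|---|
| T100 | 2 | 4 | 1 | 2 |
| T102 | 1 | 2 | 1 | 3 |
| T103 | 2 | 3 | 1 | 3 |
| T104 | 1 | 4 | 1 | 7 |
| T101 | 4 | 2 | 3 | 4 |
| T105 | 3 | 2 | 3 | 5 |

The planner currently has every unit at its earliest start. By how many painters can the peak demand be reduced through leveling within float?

Early-start peak: d1:13  d2:7  d3:4  d4:4  d5:4  d6:2  d7:0 ⇒ 13.
Leveled (T100@1, T102@1, T103@3, T104@7, T101@3, T105@5): d1:6  d2:4  d3:5  d4:5  d5:4  d6:4  d7:6 ⇒ 6.
Reduction 13 − 6 = 7.

7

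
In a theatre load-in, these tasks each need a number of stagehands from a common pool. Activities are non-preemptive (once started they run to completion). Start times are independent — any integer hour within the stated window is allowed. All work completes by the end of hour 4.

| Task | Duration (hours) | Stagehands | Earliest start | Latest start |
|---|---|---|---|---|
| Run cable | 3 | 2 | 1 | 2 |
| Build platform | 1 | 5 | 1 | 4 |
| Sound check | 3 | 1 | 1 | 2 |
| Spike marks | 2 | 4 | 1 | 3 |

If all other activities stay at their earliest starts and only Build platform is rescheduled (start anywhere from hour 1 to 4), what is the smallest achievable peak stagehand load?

Build platform@1: h1:12  h2:7  h3:3  h4:0 → peak 12
Build platform@2: h1:7  h2:12  h3:3  h4:0 → peak 12
Build platform@3: h1:7  h2:7  h3:8  h4:0 → peak 8
Build platform@4: h1:7  h2:7  h3:3  h4:5 → peak 7
Best is Build platform@4, peak 7.

7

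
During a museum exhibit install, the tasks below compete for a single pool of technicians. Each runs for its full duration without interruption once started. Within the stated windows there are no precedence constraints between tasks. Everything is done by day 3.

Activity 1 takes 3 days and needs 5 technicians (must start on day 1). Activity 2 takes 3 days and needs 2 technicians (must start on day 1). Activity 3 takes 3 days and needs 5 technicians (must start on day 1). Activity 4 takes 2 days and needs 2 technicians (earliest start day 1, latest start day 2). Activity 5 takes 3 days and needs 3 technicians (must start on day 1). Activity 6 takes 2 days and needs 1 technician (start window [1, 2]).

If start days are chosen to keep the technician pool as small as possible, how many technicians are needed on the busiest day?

18

Schedule Activity 1@1, Activity 2@1, Activity 3@1, Activity 4@1, Activity 5@1, Activity 6@1: d1:18  d2:18  d3:15 — peak 18.
No arrangement of the 4 feasible schedules does better.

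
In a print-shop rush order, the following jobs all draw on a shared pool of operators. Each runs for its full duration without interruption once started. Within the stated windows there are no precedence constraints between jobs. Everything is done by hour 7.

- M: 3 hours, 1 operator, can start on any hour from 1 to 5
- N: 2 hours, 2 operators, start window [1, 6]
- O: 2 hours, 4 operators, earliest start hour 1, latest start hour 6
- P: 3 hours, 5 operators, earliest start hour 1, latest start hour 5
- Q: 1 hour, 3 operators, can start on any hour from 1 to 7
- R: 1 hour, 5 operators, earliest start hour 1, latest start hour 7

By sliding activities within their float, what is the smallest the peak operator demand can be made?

6

Early-start (M@1, N@1, O@1, P@1, Q@1, R@1) gives peak 20: h1:20  h2:12  h3:6  h4:0  h5:0  h6:0  h7:0.
Shift N→4, O→4, Q→6, R→7.
Schedule M@1, N@4, O@4, P@1, Q@6, R@7: h1:6  h2:6  h3:6  h4:6  h5:6  h6:3  h7:5 — peak 6.
Total operator-hours = 38 over 7 hours ⇒ peak ≥ ⌈38/7⌉ = 6, so 6 is optimal.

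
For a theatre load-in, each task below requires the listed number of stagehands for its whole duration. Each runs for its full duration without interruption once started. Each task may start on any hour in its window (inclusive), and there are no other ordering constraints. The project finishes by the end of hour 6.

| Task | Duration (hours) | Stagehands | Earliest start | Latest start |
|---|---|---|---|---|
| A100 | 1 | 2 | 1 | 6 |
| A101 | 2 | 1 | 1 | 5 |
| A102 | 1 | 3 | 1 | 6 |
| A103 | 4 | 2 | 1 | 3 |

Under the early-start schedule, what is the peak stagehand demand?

8

Early-start schedule: A100@1, A101@1, A102@1, A103@1.
Load per hour: hour 1: 8, hour 2: 3, hour 3: 2, hour 4: 2, hour 5: 0, hour 6: 0.
Peak is 8.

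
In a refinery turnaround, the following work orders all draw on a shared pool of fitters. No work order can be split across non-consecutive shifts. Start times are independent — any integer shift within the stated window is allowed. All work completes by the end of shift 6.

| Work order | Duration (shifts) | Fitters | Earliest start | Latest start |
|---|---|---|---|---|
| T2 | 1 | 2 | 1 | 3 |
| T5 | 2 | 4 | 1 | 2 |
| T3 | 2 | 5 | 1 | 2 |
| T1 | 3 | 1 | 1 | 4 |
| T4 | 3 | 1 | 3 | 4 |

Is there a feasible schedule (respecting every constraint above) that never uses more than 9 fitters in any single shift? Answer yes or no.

Schedule T2@1, T5@1, T3@2, T1@3, T4@3: s1:6  s2:9  s3:7  s4:2  s5:2  s6:0 — peak 9 ≤ 9.

yes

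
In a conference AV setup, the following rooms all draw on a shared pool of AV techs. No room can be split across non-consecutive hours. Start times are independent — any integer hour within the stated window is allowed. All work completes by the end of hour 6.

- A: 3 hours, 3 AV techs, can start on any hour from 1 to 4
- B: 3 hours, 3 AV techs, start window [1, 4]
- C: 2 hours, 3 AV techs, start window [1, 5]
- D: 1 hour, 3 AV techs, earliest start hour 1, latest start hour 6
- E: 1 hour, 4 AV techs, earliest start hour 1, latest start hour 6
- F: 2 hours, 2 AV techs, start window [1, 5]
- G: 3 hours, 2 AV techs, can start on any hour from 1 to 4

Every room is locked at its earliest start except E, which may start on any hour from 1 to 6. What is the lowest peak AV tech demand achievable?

16

E@1: h1:20  h2:13  h3:8  h4:0  h5:0  h6:0 → peak 20
E@2: h1:16  h2:17  h3:8  h4:0  h5:0  h6:0 → peak 17
E@3: h1:16  h2:13  h3:12  h4:0  h5:0  h6:0 → peak 16
E@4: h1:16  h2:13  h3:8  h4:4  h5:0  h6:0 → peak 16
E@5: h1:16  h2:13  h3:8  h4:0  h5:4  h6:0 → peak 16
E@6: h1:16  h2:13  h3:8  h4:0  h5:0  h6:4 → peak 16
Best is E@3, peak 16.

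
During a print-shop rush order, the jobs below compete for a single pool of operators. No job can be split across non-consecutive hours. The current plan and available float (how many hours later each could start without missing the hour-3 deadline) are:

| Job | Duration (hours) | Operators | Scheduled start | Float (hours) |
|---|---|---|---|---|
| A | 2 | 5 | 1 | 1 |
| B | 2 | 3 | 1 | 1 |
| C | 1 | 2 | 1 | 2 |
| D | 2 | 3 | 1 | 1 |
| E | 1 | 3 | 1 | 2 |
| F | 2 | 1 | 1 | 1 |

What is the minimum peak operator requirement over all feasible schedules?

Early-start (A@1, B@1, C@1, D@1, E@1, F@1) gives peak 17: h1:17  h2:12  h3:0.
Shift D→2, E→3.
Schedule A@1, B@1, C@1, D@2, E@3, F@1: h1:11  h2:12  h3:6 — peak 12.

12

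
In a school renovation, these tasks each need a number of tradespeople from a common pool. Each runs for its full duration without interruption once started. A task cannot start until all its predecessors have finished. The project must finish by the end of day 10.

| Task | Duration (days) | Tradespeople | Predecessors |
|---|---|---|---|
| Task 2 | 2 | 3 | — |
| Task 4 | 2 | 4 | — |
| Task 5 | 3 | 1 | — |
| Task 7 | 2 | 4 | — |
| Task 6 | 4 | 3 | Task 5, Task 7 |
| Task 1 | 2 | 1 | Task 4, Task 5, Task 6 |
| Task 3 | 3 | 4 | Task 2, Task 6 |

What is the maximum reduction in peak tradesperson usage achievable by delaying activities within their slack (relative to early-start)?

Early-start peak: d1:12  d2:12  d3:1  d4:3  d5:3  d6:3  d7:3  d8:5  d9:5  d10:4 ⇒ 12.
Leveled (Task 2@3, Task 4@5, Task 5@1, Task 7@1, Task 6@4, Task 1@8, Task 3@8): d1:5  d2:5  d3:4  d4:6  d5:7  d6:7  d7:3  d8:5  d9:5  d10:4 ⇒ 7.
Reduction 12 − 7 = 5.

5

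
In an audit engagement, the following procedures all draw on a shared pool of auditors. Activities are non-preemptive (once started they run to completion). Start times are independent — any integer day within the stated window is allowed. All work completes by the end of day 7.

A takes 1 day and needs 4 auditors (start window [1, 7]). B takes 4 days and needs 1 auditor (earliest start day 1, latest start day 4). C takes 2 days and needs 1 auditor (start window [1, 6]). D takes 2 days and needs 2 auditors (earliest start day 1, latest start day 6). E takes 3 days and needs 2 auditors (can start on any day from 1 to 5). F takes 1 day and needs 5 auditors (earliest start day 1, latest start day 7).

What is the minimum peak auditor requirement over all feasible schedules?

Early-start (A@1, B@1, C@1, D@1, E@1, F@1) gives peak 15: d1:15  d2:6  d3:3  d4:1  d5:0  d6:0  d7:0.
Shift C→2, D→2, E→4, F→7.
Schedule A@1, B@1, C@2, D@2, E@4, F@7: d1:5  d2:4  d3:4  d4:3  d5:2  d6:2  d7:5 — peak 5.

5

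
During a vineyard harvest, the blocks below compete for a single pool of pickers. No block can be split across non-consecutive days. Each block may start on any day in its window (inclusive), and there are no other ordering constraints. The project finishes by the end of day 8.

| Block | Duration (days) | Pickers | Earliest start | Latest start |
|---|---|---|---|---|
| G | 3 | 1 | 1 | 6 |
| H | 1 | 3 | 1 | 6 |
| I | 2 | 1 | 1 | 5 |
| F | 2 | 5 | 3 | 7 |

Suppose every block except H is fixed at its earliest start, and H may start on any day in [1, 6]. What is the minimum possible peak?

6

H@1: d1:5  d2:2  d3:6  d4:5  d5:0  d6:0  d7:0  d8:0 → peak 6
H@2: d1:2  d2:5  d3:6  d4:5  d5:0  d6:0  d7:0  d8:0 → peak 6
H@3: d1:2  d2:2  d3:9  d4:5  d5:0  d6:0  d7:0  d8:0 → peak 9
H@4: d1:2  d2:2  d3:6  d4:8  d5:0  d6:0  d7:0  d8:0 → peak 8
H@5: d1:2  d2:2  d3:6  d4:5  d5:3  d6:0  d7:0  d8:0 → peak 6
H@6: d1:2  d2:2  d3:6  d4:5  d5:0  d6:3  d7:0  d8:0 → peak 6
Best is H@1, peak 6.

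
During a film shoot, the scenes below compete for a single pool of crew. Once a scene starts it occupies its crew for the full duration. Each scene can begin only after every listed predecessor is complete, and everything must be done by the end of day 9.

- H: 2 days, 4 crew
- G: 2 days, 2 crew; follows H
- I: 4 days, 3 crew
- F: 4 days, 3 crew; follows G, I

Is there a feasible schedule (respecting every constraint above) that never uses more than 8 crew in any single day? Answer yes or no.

yes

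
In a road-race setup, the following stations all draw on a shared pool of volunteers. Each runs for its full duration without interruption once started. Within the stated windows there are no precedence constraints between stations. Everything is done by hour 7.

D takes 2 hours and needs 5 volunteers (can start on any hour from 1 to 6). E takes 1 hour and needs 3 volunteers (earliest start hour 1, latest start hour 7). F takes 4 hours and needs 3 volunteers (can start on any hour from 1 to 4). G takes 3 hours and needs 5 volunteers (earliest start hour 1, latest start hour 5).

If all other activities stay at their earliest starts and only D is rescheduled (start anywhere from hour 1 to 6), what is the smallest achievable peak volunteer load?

11

D@1: h1:16  h2:13  h3:8  h4:3  h5:0  h6:0  h7:0 → peak 16
D@2: h1:11  h2:13  h3:13  h4:3  h5:0  h6:0  h7:0 → peak 13
D@3: h1:11  h2:8  h3:13  h4:8  h5:0  h6:0  h7:0 → peak 13
D@4: h1:11  h2:8  h3:8  h4:8  h5:5  h6:0  h7:0 → peak 11
D@5: h1:11  h2:8  h3:8  h4:3  h5:5  h6:5  h7:0 → peak 11
D@6: h1:11  h2:8  h3:8  h4:3  h5:0  h6:5  h7:5 → peak 11
Best is D@4, peak 11.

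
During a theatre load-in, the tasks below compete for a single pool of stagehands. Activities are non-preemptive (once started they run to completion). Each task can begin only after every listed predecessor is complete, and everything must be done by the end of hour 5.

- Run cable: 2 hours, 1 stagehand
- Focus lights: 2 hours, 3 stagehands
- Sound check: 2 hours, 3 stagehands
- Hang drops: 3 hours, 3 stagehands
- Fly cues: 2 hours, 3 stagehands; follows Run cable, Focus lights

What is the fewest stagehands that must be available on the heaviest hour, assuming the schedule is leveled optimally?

7

Early-start (Run cable@1, Focus lights@1, Sound check@1, Hang drops@1, Fly cues@3) gives peak 10: h1:10  h2:10  h3:6  h4:3  h5:0.
Shift Hang drops→3.
Schedule Run cable@1, Focus lights@1, Sound check@1, Hang drops@3, Fly cues@3: h1:7  h2:7  h3:6  h4:6  h5:3 — peak 7.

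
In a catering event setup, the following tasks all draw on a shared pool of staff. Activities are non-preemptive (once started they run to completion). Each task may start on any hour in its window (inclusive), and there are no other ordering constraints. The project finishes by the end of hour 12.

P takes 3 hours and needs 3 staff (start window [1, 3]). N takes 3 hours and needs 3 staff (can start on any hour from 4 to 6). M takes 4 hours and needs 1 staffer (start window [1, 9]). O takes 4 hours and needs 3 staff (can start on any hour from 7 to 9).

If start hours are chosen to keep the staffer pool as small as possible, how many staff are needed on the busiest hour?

4

Schedule P@1, N@4, M@1, O@7: h1:4  h2:4  h3:4  h4:4  h5:3  h6:3  h7:3  h8:3  h9:3  h10:3  h11:0  h12:0 — peak 4.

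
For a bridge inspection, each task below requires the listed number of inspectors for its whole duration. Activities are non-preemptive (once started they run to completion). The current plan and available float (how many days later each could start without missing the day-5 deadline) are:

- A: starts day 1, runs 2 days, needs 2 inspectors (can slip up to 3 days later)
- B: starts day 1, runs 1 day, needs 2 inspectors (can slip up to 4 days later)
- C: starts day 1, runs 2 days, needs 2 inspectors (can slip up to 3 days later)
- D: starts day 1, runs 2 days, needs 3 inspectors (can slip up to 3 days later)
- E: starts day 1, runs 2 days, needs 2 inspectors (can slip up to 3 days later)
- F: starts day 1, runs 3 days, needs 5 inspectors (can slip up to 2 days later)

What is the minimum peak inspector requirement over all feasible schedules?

7

Early-start (A@1, B@1, C@1, D@1, E@1, F@1) gives peak 16: d1:16  d2:14  d3:5  d4:0  d5:0.
Shift C→2, E→4, F→3.
Schedule A@1, B@1, C@2, D@1, E@4, F@3: d1:7  d2:7  d3:7  d4:7  d5:7 — peak 7.
Total inspector-days = 35 over 5 days ⇒ peak ≥ ⌈35/5⌉ = 7, so 7 is optimal.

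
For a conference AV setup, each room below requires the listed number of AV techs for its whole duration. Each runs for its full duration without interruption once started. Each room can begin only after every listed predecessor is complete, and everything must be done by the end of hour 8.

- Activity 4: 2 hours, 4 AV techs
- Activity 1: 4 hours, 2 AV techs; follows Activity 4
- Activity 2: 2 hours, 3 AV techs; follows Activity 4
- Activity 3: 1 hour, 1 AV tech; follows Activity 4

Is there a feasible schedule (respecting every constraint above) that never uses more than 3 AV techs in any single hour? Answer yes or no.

no

The minimum achievable peak is 4; 3 < 4, so no feasible schedule stays within the cap.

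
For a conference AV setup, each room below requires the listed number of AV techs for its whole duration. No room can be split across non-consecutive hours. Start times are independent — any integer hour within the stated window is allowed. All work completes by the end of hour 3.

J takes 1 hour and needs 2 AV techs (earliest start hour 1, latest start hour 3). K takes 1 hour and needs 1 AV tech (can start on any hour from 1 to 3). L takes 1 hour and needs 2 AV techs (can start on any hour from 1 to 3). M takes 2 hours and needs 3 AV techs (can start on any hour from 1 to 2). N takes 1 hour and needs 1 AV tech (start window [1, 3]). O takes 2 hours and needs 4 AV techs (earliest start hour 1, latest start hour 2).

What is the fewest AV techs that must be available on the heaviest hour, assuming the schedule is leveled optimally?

7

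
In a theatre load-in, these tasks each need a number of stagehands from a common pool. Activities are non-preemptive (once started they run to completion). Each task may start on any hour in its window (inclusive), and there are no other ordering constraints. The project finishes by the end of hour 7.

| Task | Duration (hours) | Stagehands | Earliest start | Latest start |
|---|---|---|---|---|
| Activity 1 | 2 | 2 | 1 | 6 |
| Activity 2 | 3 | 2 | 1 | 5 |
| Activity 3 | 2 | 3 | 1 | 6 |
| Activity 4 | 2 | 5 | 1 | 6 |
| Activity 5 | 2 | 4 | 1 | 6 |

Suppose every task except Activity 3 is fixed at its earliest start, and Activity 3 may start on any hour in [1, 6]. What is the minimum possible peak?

Activity 3@1: h1:16  h2:16  h3:2  h4:0  h5:0  h6:0  h7:0 → peak 16
Activity 3@2: h1:13  h2:16  h3:5  h4:0  h5:0  h6:0  h7:0 → peak 16
Activity 3@3: h1:13  h2:13  h3:5  h4:3  h5:0  h6:0  h7:0 → peak 13
Activity 3@4: h1:13  h2:13  h3:2  h4:3  h5:3  h6:0  h7:0 → peak 13
Activity 3@5: h1:13  h2:13  h3:2  h4:0  h5:3  h6:3  h7:0 → peak 13
Activity 3@6: h1:13  h2:13  h3:2  h4:0  h5:0  h6:3  h7:3 → peak 13
Best is Activity 3@3, peak 13.

13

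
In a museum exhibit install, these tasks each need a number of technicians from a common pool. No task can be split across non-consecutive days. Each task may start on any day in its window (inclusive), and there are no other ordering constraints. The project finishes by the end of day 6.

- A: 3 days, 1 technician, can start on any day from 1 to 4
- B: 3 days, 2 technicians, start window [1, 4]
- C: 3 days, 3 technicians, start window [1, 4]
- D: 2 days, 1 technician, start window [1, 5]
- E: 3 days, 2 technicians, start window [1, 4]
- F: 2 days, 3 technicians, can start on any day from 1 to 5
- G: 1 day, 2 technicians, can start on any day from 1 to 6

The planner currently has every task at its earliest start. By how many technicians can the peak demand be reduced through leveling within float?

8

Early-start peak: d1:14  d2:12  d3:8  d4:0  d5:0  d6:0 ⇒ 14.
Leveled (A@1, B@1, C@1, D@4, E@4, F@4, G@6): d1:6  d2:6  d3:6  d4:6  d5:6  d6:4 ⇒ 6.
Reduction 14 − 6 = 8.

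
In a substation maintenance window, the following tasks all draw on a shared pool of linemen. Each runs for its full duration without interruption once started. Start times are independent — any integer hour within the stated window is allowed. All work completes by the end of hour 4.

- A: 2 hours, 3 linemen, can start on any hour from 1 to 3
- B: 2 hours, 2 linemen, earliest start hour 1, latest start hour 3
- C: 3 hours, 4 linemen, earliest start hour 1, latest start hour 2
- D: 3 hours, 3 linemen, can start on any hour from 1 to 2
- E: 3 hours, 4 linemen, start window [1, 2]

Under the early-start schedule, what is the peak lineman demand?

16

Early-start schedule: A@1, B@1, C@1, D@1, E@1.
Load per hour: hour 1: 16, hour 2: 16, hour 3: 11, hour 4: 0.
Peak is 16.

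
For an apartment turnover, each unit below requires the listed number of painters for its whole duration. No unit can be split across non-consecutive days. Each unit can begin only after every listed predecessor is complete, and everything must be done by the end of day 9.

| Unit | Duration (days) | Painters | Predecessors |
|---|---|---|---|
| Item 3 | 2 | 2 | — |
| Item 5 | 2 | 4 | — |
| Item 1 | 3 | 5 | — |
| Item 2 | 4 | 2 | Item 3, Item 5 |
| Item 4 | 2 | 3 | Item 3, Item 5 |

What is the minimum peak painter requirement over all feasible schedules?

6

Early-start (Item 3@1, Item 5@1, Item 1@1, Item 2@3, Item 4@3) gives peak 11: d1:11  d2:11  d3:10  d4:5  d5:2  d6:2  d7:0  d8:0  d9:0.
Shift Item 1→3, Item 2→6, Item 4→6.
Schedule Item 3@1, Item 5@1, Item 1@3, Item 2@6, Item 4@6: d1:6  d2:6  d3:5  d4:5  d5:5  d6:5  d7:5  d8:2  d9:2 — peak 6.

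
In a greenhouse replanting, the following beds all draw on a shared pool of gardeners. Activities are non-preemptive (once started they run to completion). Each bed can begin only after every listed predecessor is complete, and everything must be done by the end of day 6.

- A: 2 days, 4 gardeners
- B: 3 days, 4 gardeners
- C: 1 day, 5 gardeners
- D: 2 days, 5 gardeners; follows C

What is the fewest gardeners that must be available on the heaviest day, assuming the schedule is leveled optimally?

8

Early-start (A@1, B@1, C@1, D@2) gives peak 13: d1:13  d2:13  d3:9  d4:0  d5:0  d6:0.
Shift C→4, D→5.
Schedule A@1, B@1, C@4, D@5: d1:8  d2:8  d3:4  d4:5  d5:5  d6:5 — peak 8.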